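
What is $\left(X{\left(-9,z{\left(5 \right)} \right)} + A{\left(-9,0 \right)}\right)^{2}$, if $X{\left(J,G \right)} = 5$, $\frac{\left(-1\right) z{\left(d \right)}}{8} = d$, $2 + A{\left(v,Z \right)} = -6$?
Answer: $9$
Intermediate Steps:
$A{\left(v,Z \right)} = -8$ ($A{\left(v,Z \right)} = -2 - 6 = -8$)
$z{\left(d \right)} = - 8 d$
$\left(X{\left(-9,z{\left(5 \right)} \right)} + A{\left(-9,0 \right)}\right)^{2} = \left(5 - 8\right)^{2} = \left(-3\right)^{2} = 9$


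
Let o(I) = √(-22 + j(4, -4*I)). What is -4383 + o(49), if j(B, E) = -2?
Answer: -4383 + 2*I*√6 ≈ -4383.0 + 4.899*I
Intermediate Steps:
o(I) = 2*I*√6 (o(I) = √(-22 - 2) = √(-24) = 2*I*√6)
-4383 + o(49) = -4383 + 2*I*√6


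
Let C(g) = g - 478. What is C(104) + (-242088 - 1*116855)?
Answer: -359317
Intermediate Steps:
C(g) = -478 + g
C(104) + (-242088 - 1*116855) = (-478 + 104) + (-242088 - 1*116855) = -374 + (-242088 - 116855) = -374 - 358943 = -359317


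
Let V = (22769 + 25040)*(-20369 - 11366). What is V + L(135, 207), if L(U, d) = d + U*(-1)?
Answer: -1517218543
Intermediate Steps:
L(U, d) = d - U
V = -1517218615 (V = 47809*(-31735) = -1517218615)
V + L(135, 207) = -1517218615 + (207 - 1*135) = -1517218615 + (207 - 135) = -1517218615 + 72 = -1517218543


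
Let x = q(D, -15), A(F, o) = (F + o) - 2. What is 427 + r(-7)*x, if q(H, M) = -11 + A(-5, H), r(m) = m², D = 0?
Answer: -455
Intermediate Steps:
A(F, o) = -2 + F + o
q(H, M) = -18 + H (q(H, M) = -11 + (-2 - 5 + H) = -11 + (-7 + H) = -18 + H)
x = -18 (x = -18 + 0 = -18)
427 + r(-7)*x = 427 + (-7)²*(-18) = 427 + 49*(-18) = 427 - 882 = -455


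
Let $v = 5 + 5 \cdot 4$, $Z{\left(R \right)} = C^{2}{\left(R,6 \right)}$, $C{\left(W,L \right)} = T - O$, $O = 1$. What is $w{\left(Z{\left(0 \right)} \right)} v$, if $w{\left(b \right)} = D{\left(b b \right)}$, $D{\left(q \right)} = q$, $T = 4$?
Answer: $2025$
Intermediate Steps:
$C{\left(W,L \right)} = 3$ ($C{\left(W,L \right)} = 4 - 1 = 3$)
$Z{\left(R \right)} = 9$ ($Z{\left(R \right)} = 3^{2} = 9$)
$v = 25$ ($v = 5 + 20 = 25$)
$w{\left(b \right)} = b^{2}$ ($w{\left(b \right)} = b b = b^{2}$)
$w{\left(Z{\left(0 \right)} \right)} v = 9^{2} \cdot 25 = 81 \cdot 25 = 2025$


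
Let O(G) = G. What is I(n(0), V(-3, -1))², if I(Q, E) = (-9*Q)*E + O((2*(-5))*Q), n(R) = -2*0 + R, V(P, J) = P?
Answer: 0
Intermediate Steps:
n(R) = R (n(R) = 0 + R = R)
I(Q, E) = -10*Q - 9*E*Q (I(Q, E) = (-9*Q)*E + (2*(-5))*Q = -9*E*Q - 10*Q = -10*Q - 9*E*Q)
I(n(0), V(-3, -1))² = (0*(-10 - 9*(-3)))² = (0*(-10 + 27))² = (0*17)² = 0² = 0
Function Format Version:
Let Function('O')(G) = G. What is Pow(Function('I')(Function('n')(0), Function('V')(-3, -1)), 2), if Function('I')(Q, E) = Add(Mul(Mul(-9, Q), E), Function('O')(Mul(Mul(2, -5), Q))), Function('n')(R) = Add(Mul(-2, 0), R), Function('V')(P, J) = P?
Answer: 0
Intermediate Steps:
Function('n')(R) = R (Function('n')(R) = Add(0, R) = R)
Function('I')(Q, E) = Add(Mul(-10, Q), Mul(-9, E, Q)) (Function('I')(Q, E) = Add(Mul(Mul(-9, Q), E), Mul(Mul(2, -5), Q)) = Add(Mul(-9, E, Q), Mul(-10, Q)) = Add(Mul(-10, Q), Mul(-9, E, Q)))
Pow(Function('I')(Function('n')(0), Function('V')(-3, -1)), 2) = Pow(Mul(0, Add(-10, Mul(-9, -3))), 2) = Pow(Mul(0, Add(-10, 27)), 2) = Pow(Mul(0, 17), 2) = Pow(0, 2) = 0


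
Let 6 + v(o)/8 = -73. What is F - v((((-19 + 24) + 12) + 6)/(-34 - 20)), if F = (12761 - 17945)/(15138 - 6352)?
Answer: 2773784/4393 ≈ 631.41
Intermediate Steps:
v(o) = -632 (v(o) = -48 + 8*(-73) = -48 - 584 = -632)
F = -2592/4393 (F = -5184/8786 = -5184*1/8786 = -2592/4393 ≈ -0.59003)
F - v((((-19 + 24) + 12) + 6)/(-34 - 20)) = -2592/4393 - 1*(-632) = -2592/4393 + 632 = 2773784/4393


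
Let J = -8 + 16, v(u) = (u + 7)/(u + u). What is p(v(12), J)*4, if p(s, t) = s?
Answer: 19/6 ≈ 3.1667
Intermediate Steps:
v(u) = (7 + u)/(2*u) (v(u) = (7 + u)/((2*u)) = (7 + u)*(1/(2*u)) = (7 + u)/(2*u))
J = 8
p(v(12), J)*4 = ((1/2)*(7 + 12)/12)*4 = ((1/2)*(1/12)*19)*4 = (19/24)*4 = 19/6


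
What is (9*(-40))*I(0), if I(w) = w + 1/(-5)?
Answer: 72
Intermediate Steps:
I(w) = -1/5 + w (I(w) = w - 1/5 = -1/5 + w)
(9*(-40))*I(0) = (9*(-40))*(-1/5 + 0) = -360*(-1/5) = 72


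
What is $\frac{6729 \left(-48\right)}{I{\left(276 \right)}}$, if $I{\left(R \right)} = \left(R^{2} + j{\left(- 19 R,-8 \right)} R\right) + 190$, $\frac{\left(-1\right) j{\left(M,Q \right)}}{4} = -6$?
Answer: $- \frac{161496}{41495} \approx -3.8919$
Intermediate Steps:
$j{\left(M,Q \right)} = 24$ ($j{\left(M,Q \right)} = \left(-4\right) \left(-6\right) = 24$)
$I{\left(R \right)} = 190 + R^{2} + 24 R$ ($I{\left(R \right)} = \left(R^{2} + 24 R\right) + 190 = 190 + R^{2} + 24 R$)
$\frac{6729 \left(-48\right)}{I{\left(276 \right)}} = \frac{6729 \left(-48\right)}{190 + 276^{2} + 24 \cdot 276} = - \frac{322992}{190 + 76176 + 6624} = - \frac{322992}{82990} = \left(-322992\right) \frac{1}{82990} = - \frac{161496}{41495}$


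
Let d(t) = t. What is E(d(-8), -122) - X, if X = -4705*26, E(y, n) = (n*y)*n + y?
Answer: 3250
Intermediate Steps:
E(y, n) = y + y*n**2 (E(y, n) = y*n**2 + y = y + y*n**2)
X = -122330
E(d(-8), -122) - X = -8*(1 + (-122)**2) - 1*(-122330) = -8*(1 + 14884) + 122330 = -8*14885 + 122330 = -119080 + 122330 = 3250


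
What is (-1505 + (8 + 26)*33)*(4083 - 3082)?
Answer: -383383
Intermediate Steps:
(-1505 + (8 + 26)*33)*(4083 - 3082) = (-1505 + 34*33)*1001 = (-1505 + 1122)*1001 = -383*1001 = -383383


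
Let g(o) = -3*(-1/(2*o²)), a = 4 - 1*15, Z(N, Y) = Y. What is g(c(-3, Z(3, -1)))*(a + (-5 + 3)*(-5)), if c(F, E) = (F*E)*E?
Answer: -⅙ ≈ -0.16667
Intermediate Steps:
c(F, E) = F*E² (c(F, E) = (E*F)*E = F*E²)
a = -11 (a = 4 - 15 = -11)
g(o) = 3/(2*o²) (g(o) = -(-3)/(2*o²) = 3/(2*o²))
g(c(-3, Z(3, -1)))*(a + (-5 + 3)*(-5)) = (3/(2*(-3*(-1)²)²))*(-11 + (-5 + 3)*(-5)) = (3/(2*(-3*1)²))*(-11 - 2*(-5)) = ((3/2)/(-3)²)*(-11 + 10) = ((3/2)*(⅑))*(-1) = (⅙)*(-1) = -⅙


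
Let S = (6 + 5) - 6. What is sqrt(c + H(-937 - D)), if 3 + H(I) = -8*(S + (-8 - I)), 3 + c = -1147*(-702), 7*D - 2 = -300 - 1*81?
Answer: 2*sqrt(9777327)/7 ≈ 893.39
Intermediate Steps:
S = 5 (S = 11 - 6 = 5)
D = -379/7 (D = 2/7 + (-300 - 1*81)/7 = 2/7 + (-300 - 81)/7 = 2/7 + (1/7)*(-381) = 2/7 - 381/7 = -379/7 ≈ -54.143)
c = 805191 (c = -3 - 1147*(-702) = -3 + 805194 = 805191)
H(I) = 21 + 8*I (H(I) = -3 - 8*(5 + (-8 - I)) = -3 - 8*(-3 - I) = -3 + (24 + 8*I) = 21 + 8*I)
sqrt(c + H(-937 - D)) = sqrt(805191 + (21 + 8*(-937 - 1*(-379/7)))) = sqrt(805191 + (21 + 8*(-937 + 379/7))) = sqrt(805191 + (21 + 8*(-6180/7))) = sqrt(805191 + (21 - 49440/7)) = sqrt(805191 - 49293/7) = sqrt(5587044/7) = 2*sqrt(9777327)/7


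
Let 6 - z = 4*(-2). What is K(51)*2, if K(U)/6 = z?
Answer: 168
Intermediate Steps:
z = 14 (z = 6 - 4*(-2) = 6 - 1*(-8) = 6 + 8 = 14)
K(U) = 84 (K(U) = 6*14 = 84)
K(51)*2 = 84*2 = 168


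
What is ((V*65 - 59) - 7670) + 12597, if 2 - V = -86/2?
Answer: 7793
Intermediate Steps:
V = 45 (V = 2 - (-86)/2 = 2 - 1*(-43) = 2 + 43 = 45)
((V*65 - 59) - 7670) + 12597 = ((45*65 - 59) - 7670) + 12597 = ((2925 - 59) - 7670) + 12597 = (2866 - 7670) + 12597 = -4804 + 12597 = 7793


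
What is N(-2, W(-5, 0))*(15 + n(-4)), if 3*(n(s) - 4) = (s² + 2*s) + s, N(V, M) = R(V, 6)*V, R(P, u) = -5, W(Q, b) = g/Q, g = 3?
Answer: 610/3 ≈ 203.33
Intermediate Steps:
W(Q, b) = 3/Q
N(V, M) = -5*V
n(s) = 4 + s + s²/3 (n(s) = 4 + ((s² + 2*s) + s)/3 = 4 + (s² + 3*s)/3 = 4 + (s + s²/3) = 4 + s + s²/3)
N(-2, W(-5, 0))*(15 + n(-4)) = (-5*(-2))*(15 + (4 - 4 + (⅓)*(-4)²)) = 10*(15 + (4 - 4 + (⅓)*16)) = 10*(15 + (4 - 4 + 16/3)) = 10*(15 + 16/3) = 10*(61/3) = 610/3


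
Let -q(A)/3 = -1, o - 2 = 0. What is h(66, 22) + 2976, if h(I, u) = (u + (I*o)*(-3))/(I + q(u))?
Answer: 204970/69 ≈ 2970.6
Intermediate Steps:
o = 2 (o = 2 + 0 = 2)
q(A) = 3 (q(A) = -3*(-1) = 3)
h(I, u) = (u - 6*I)/(3 + I) (h(I, u) = (u + (I*2)*(-3))/(I + 3) = (u + (2*I)*(-3))/(3 + I) = (u - 6*I)/(3 + I))
h(66, 22) + 2976 = (22 - 6*66)/(3 + 66) + 2976 = (22 - 396)/69 + 2976 = (1/69)*(-374) + 2976 = -374/69 + 2976 = 204970/69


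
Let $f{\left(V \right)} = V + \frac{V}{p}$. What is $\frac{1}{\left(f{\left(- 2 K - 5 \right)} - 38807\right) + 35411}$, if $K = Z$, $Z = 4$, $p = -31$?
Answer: $- \frac{31}{105666} \approx -0.00029338$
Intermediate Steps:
$K = 4$
$f{\left(V \right)} = \frac{30 V}{31}$ ($f{\left(V \right)} = V + \frac{V}{-31} = V + V \left(- \frac{1}{31}\right) = V - \frac{V}{31} = \frac{30 V}{31}$)
$\frac{1}{\left(f{\left(- 2 K - 5 \right)} - 38807\right) + 35411} = \frac{1}{\left(\frac{30 \left(\left(-2\right) 4 - 5\right)}{31} - 38807\right) + 35411} = \frac{1}{\left(\frac{30 \left(-8 - 5\right)}{31} - 38807\right) + 35411} = \frac{1}{\left(\frac{30}{31} \left(-13\right) - 38807\right) + 35411} = \frac{1}{\left(- \frac{390}{31} - 38807\right) + 35411} = \frac{1}{- \frac{1203407}{31} + 35411} = \frac{1}{- \frac{105666}{31}} = - \frac{31}{105666}$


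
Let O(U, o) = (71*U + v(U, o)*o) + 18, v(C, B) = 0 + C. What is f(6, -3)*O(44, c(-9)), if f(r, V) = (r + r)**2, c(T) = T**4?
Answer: 42022944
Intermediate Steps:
v(C, B) = C
f(r, V) = 4*r**2 (f(r, V) = (2*r)**2 = 4*r**2)
O(U, o) = 18 + 71*U + U*o (O(U, o) = (71*U + U*o) + 18 = 18 + 71*U + U*o)
f(6, -3)*O(44, c(-9)) = (4*6**2)*(18 + 71*44 + 44*(-9)**4) = (4*36)*(18 + 3124 + 44*6561) = 144*(18 + 3124 + 288684) = 144*291826 = 42022944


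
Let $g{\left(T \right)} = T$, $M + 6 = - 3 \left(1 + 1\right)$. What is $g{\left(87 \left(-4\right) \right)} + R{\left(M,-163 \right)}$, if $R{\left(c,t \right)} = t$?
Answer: $-511$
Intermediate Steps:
$M = -12$ ($M = -6 - 3 \left(1 + 1\right) = -6 - 6 = -12$)
$g{\left(87 \left(-4\right) \right)} + R{\left(M,-163 \right)} = 87 \left(-4\right) - 163 = -348 - 163 = -511$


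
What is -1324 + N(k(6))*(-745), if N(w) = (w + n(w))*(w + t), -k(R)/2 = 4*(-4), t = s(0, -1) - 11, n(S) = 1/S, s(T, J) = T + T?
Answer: -16078493/32 ≈ -5.0245e+5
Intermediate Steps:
s(T, J) = 2*T
t = -11 (t = 2*0 - 11 = 0 - 11 = -11)
k(R) = 32 (k(R) = -8*(-4) = -2*(-16) = 32)
N(w) = (-11 + w)*(w + 1/w) (N(w) = (w + 1/w)*(w - 11) = (w + 1/w)*(-11 + w) = (-11 + w)*(w + 1/w))
-1324 + N(k(6))*(-745) = -1324 + (1 + 32² - 11*32 - 11/32)*(-745) = -1324 + (1 + 1024 - 352 - 11*1/32)*(-745) = -1324 + (1 + 1024 - 352 - 11/32)*(-745) = -1324 + (21525/32)*(-745) = -1324 - 16036125/32 = -16078493/32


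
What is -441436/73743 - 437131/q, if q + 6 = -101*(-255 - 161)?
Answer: -50780077693/3097943430 ≈ -16.392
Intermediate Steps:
q = 42010 (q = -6 - 101*(-255 - 161) = -6 - 101*(-416) = -6 + 42016 = 42010)
-441436/73743 - 437131/q = -441436/73743 - 437131/42010 = -50780077693/3097943430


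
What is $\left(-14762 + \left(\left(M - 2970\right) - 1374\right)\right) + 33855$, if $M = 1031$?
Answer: $15780$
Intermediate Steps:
$\left(-14762 + \left(\left(M - 2970\right) - 1374\right)\right) + 33855 = \left(-14762 + \left(\left(1031 - 2970\right) - 1374\right)\right) + 33855 = \left(-14762 - 3313\right) + 33855 = -18075 + 33855 = 15780$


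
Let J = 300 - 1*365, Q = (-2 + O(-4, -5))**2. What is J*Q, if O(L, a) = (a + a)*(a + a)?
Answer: -624260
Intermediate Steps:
O(L, a) = 4*a**2 (O(L, a) = (2*a)*(2*a) = 4*a**2)
Q = 9604 (Q = (-2 + 4*(-5)**2)**2 = (-2 + 4*25)**2 = (-2 + 100)**2 = 98**2 = 9604)
J = -65 (J = 300 - 365 = -65)
J*Q = -65*9604 = -624260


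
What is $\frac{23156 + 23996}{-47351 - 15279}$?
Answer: $- \frac{23576}{31315} \approx -0.75287$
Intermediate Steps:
$\frac{23156 + 23996}{-47351 - 15279} = \frac{47152}{-62630} = 47152 \left(- \frac{1}{62630}\right) = - \frac{23576}{31315}$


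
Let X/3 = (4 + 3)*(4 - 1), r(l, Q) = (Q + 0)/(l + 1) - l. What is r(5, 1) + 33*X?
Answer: 12445/6 ≈ 2074.2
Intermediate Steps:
r(l, Q) = -l + Q/(1 + l) (r(l, Q) = Q/(1 + l) - l = -l + Q/(1 + l))
X = 63 (X = 3*((4 + 3)*(4 - 1)) = 3*(7*3) = 3*21 = 63)
r(5, 1) + 33*X = (1 - 1*5 - 1*5²)/(1 + 5) + 33*63 = (1 - 5 - 1*25)/6 + 2079 = (1 - 5 - 25)/6 + 2079 = (⅙)*(-29) + 2079 = -29/6 + 2079 = 12445/6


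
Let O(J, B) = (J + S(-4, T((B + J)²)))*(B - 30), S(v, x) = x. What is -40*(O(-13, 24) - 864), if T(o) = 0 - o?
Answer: 2400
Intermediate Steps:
T(o) = -o
O(J, B) = (-30 + B)*(J - (B + J)²) (O(J, B) = (J - (B + J)²)*(B - 30) = (J - (B + J)²)*(-30 + B) = (-30 + B)*(J - (B + J)²))
-40*(O(-13, 24) - 864) = -40*((-30*(-13) + 30*(24 - 13)² + 24*(-13) - 1*24*(24 - 13)²) - 864) = -40*((390 + 30*11² - 312 - 1*24*11²) - 864) = -40*((390 + 30*121 - 312 - 1*24*121) - 864) = -40*((390 + 3630 - 312 - 2904) - 864) = -40*(804 - 864) = -40*(-60) = 2400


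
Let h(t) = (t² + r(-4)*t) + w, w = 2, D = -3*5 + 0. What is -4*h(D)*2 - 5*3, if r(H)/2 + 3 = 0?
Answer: -2551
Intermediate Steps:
D = -15 (D = -15 + 0 = -15)
r(H) = -6 (r(H) = -6 + 2*0 = -6 + 0 = -6)
h(t) = 2 + t² - 6*t (h(t) = (t² - 6*t) + 2 = 2 + t² - 6*t)
-4*h(D)*2 - 5*3 = -4*(2 + (-15)² - 6*(-15))*2 - 5*3 = -4*(2 + 225 + 90)*2 - 15 = -4*317*2 - 15 = -1268*2 - 15 = -2536 - 15 = -2551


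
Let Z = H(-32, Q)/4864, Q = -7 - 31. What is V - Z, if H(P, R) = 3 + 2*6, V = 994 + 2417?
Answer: 16591089/4864 ≈ 3411.0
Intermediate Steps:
Q = -38
V = 3411
H(P, R) = 15 (H(P, R) = 3 + 12 = 15)
Z = 15/4864 ≈ 0.0030839
V - Z = 3411 - 1*15/4864 = 3411 - 15/4864 = 16591089/4864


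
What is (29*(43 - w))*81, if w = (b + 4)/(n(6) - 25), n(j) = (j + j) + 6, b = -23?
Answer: 662418/7 ≈ 94631.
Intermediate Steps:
n(j) = 6 + 2*j (n(j) = 2*j + 6 = 6 + 2*j)
w = 19/7 (w = (-23 + 4)/((6 + 2*6) - 25) = -19/((6 + 12) - 25) = -19/(18 - 25) = -19/(-7) = -19*(-1/7) = 19/7 ≈ 2.7143)
(29*(43 - w))*81 = (29*(43 - 1*19/7))*81 = (29*(43 - 19/7))*81 = (29*(282/7))*81 = (8178/7)*81 = 662418/7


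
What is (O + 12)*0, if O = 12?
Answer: 0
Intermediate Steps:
(O + 12)*0 = (12 + 12)*0 = 24*0 = 0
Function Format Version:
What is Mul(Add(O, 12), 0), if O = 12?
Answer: 0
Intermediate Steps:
Mul(Add(O, 12), 0) = Mul(Add(12, 12), 0) = Mul(24, 0) = 0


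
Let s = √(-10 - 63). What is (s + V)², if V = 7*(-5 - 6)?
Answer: (77 - I*√73)² ≈ 5856.0 - 1315.8*I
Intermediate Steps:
s = I*√73 (s = √(-73) = I*√73 ≈ 8.544*I)
V = -77 (V = 7*(-11) = -77)
(s + V)² = (I*√73 - 77)² = (-77 + I*√73)²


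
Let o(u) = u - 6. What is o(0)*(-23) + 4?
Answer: 142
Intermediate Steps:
o(u) = -6 + u
o(0)*(-23) + 4 = (-6 + 0)*(-23) + 4 = -6*(-23) + 4 = 138 + 4 = 142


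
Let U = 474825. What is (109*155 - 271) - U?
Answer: -458201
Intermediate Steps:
(109*155 - 271) - U = (109*155 - 271) - 1*474825 = (16895 - 271) - 474825 = 16624 - 474825 = -458201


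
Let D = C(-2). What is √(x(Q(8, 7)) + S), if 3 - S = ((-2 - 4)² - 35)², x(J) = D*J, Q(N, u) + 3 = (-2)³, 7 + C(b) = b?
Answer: √101 ≈ 10.050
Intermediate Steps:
C(b) = -7 + b
D = -9 (D = -7 - 2 = -9)
Q(N, u) = -11 (Q(N, u) = -3 + (-2)³ = -3 - 8 = -11)
x(J) = -9*J
S = 2 (S = 3 - ((-2 - 4)² - 35)² = 3 - ((-6)² - 35)² = 3 - (36 - 35)² = 3 - 1*1² = 3 - 1*1 = 3 - 1 = 2)
√(x(Q(8, 7)) + S) = √(-9*(-11) + 2) = √(99 + 2) = √101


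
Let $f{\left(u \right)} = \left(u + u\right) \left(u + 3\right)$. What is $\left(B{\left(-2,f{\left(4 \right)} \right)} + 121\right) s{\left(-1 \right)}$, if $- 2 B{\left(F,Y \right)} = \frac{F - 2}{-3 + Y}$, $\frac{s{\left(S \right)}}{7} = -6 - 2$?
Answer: $- \frac{359240}{53} \approx -6778.1$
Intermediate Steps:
$s{\left(S \right)} = -56$ ($s{\left(S \right)} = 7 \left(-6 - 2\right) = 7 \left(-8\right) = -56$)
$f{\left(u \right)} = 2 u \left(3 + u\right)$
$B{\left(F,Y \right)} = - \frac{-2 + F}{2 \left(-3 + Y\right)}$ ($B{\left(F,Y \right)} = - \frac{\left(F - 2\right) \frac{1}{-3 + Y}}{2} = - \frac{\left(-2 + F\right) \frac{1}{-3 + Y}}{2} = - \frac{\frac{1}{-3 + Y} \left(-2 + F\right)}{2} = - \frac{-2 + F}{2 \left(-3 + Y\right)}$)
$\left(B{\left(-2,f{\left(4 \right)} \right)} + 121\right) s{\left(-1 \right)} = \left(\frac{2 - -2}{2 \left(-3 + 2 \cdot 4 \left(3 + 4\right)\right)} + 121\right) \left(-56\right) = \left(\frac{2 + 2}{2 \left(-3 + 2 \cdot 4 \cdot 7\right)} + 121\right) \left(-56\right) = \left(\frac{1}{2} \frac{1}{-3 + 56} \cdot 4 + 121\right) \left(-56\right) = \left(\frac{1}{2} \cdot \frac{1}{53} \cdot 4 + 121\right) \left(-56\right) = \left(\frac{2}{53} + 121\right) \left(-56\right) = \frac{6415}{53} \left(-56\right) = - \frac{359240}{53}$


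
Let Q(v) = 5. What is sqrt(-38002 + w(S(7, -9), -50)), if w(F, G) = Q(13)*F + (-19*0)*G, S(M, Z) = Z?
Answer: I*sqrt(38047) ≈ 195.06*I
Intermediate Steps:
w(F, G) = 5*F (w(F, G) = 5*F + (-19*0)*G = 5*F + 0*G = 5*F + 0 = 5*F)
sqrt(-38002 + w(S(7, -9), -50)) = sqrt(-38002 + 5*(-9)) = sqrt(-38002 - 45) = sqrt(-38047) = I*sqrt(38047)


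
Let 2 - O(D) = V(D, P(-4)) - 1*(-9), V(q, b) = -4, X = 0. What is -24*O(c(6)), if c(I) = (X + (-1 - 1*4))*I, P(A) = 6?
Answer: 72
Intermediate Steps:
c(I) = -5*I (c(I) = (0 + (-1 - 1*4))*I = (0 + (-1 - 4))*I = (0 - 5)*I = -5*I)
O(D) = -3 (O(D) = 2 - (-4 - 1*(-9)) = 2 - (-4 + 9) = 2 - 1*5 = 2 - 5 = -3)
-24*O(c(6)) = -24*(-3) = 72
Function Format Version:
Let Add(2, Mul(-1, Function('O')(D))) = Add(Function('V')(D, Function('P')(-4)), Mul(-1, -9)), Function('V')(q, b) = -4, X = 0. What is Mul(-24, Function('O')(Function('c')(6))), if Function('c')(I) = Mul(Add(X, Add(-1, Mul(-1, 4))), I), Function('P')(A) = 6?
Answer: 72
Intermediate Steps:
Function('c')(I) = Mul(-5, I) (Function('c')(I) = Mul(Add(0, Add(-1, Mul(-1, 4))), I) = Mul(Add(0, Add(-1, -4)), I) = Mul(Add(0, -5), I) = Mul(-5, I))
Function('O')(D) = -3 (Function('O')(D) = Add(2, Mul(-1, Add(-4, Mul(-1, -9)))) = Add(2, Mul(-1, Add(-4, 9))) = Add(2, Mul(-1, 5)) = Add(2, -5) = -3)
Mul(-24, Function('O')(Function('c')(6))) = Mul(-24, -3) = 72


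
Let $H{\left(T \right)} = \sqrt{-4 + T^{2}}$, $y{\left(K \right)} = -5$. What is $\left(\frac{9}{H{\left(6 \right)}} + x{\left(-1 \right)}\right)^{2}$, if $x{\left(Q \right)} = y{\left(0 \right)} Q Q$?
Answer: $\frac{881}{32} - \frac{45 \sqrt{2}}{4} \approx 11.621$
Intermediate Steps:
$x{\left(Q \right)} = - 5 Q^{2}$ ($x{\left(Q \right)} = - 5 Q Q = - 5 Q^{2}$)
$\left(\frac{9}{H{\left(6 \right)}} + x{\left(-1 \right)}\right)^{2} = \left(\frac{9}{\sqrt{-4 + 6^{2}}} - 5 \left(-1\right)^{2}\right)^{2} = \left(\frac{9}{\sqrt{-4 + 36}} - 5\right)^{2} = \left(\frac{9}{\sqrt{32}} - 5\right)^{2} = \left(\frac{9}{4 \sqrt{2}} - 5\right)^{2} = \left(9 \frac{\sqrt{2}}{8} - 5\right)^{2} = \left(\frac{9 \sqrt{2}}{8} - 5\right)^{2} = \left(-5 + \frac{9 \sqrt{2}}{8}\right)^{2}$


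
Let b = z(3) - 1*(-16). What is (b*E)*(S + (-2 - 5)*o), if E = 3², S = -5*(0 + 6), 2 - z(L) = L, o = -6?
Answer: 1620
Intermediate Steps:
z(L) = 2 - L
S = -30 (S = -5*6 = -30)
b = 15 (b = (2 - 1*3) - 1*(-16) = (2 - 3) + 16 = -1 + 16 = 15)
E = 9
(b*E)*(S + (-2 - 5)*o) = (15*9)*(-30 + (-2 - 5)*(-6)) = 135*(-30 - 7*(-6)) = 135*(-30 + 42) = 135*12 = 1620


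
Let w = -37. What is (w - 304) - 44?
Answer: -385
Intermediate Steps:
(w - 304) - 44 = (-37 - 304) - 44 = -341 - 44 = -385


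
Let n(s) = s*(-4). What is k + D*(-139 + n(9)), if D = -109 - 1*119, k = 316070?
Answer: 355970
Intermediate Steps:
n(s) = -4*s
D = -228 (D = -109 - 119 = -228)
k + D*(-139 + n(9)) = 316070 - 228*(-139 - 4*9) = 316070 - 228*(-139 - 36) = 316070 - 228*(-175) = 316070 + 39900 = 355970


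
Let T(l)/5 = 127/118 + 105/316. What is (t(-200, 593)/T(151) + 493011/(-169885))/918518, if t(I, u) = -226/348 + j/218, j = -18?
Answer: -25434650381639/7771944881589461418 ≈ -3.2726e-6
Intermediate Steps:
t(I, u) = -13883/18966 (t(I, u) = -226/348 - 18/218 = -226*1/348 - 18*1/218 = -113/174 - 9/109 = -13883/18966)
T(l) = 131305/18644 (T(l) = 5*(127/118 + 105/316) = 5*(26261/18644) = 131305/18644)
(t(-200, 593)/T(151) + 493011/(-169885))/918518 = (-13883/(18966*131305/18644) + 493011/(-169885))/918518 = (-13883/18966*18644/131305 + 493011*(-1/169885))*(1/918518) = (-129417326/1245165315 - 493011/169885)*(1/918518) = -25434650381639/8461396381551*1/918518 = -25434650381639/7771944881589461418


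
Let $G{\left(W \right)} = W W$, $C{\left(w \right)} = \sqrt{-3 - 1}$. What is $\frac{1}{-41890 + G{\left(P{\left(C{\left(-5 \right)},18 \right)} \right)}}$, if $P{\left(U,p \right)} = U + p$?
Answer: $- \frac{20785}{864035042} - \frac{18 i}{432017521} \approx -2.4056 \cdot 10^{-5} - 4.1665 \cdot 10^{-8} i$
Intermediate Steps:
$C{\left(w \right)} = 2 i$ ($C{\left(w \right)} = \sqrt{-4} = 2 i$)
$G{\left(W \right)} = W^{2}$
$\frac{1}{-41890 + G{\left(P{\left(C{\left(-5 \right)},18 \right)} \right)}} = \frac{1}{-41890 + \left(2 i + 18\right)^{2}} = \frac{1}{-41890 + \left(18 + 2 i\right)^{2}}$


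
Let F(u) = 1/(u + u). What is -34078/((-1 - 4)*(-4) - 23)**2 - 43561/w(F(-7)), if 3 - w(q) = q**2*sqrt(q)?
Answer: -797511814654/43563753 - 8537956*I*sqrt(14)/4840417 ≈ -18307.0 - 6.5999*I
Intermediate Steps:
F(u) = 1/(2*u)
w(q) = 3 - q**(5/2) (w(q) = 3 - q**2*sqrt(q) = 3 - q**(5/2))
-34078/((-1 - 4)*(-4) - 23)**2 - 43561/w(F(-7)) = -34078/((-1 - 4)*(-4) - 23)**2 - 43561/(3 - ((1/2)/(-7))**(5/2)) = -34078/(-5*(-4) - 23)**2 - 43561/(3 - ((1/2)*(-1/7))**(5/2)) = -34078/(20 - 23)**2 - 43561/(3 - (-1/14)**(5/2)) = -34078/((-3)**2) - 43561/(3 - I*sqrt(14)/2744) = -34078/9 - 43561/(3 - I*sqrt(14)/2744)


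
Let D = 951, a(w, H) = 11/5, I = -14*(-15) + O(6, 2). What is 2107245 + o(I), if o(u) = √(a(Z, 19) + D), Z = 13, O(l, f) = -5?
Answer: 2107245 + √23830/5 ≈ 2.1073e+6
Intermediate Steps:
I = 205 (I = -14*(-15) - 5 = 210 - 5 = 205)
a(w, H) = 11/5 (a(w, H) = 11*(⅕) = 11/5)
o(u) = √23830/5 (o(u) = √(11/5 + 951) = √(4766/5) = √23830/5)
2107245 + o(I) = 2107245 + √23830/5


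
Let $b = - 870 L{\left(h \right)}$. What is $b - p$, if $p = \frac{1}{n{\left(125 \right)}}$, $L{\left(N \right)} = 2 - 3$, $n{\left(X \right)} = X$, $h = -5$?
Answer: $\frac{108749}{125} \approx 869.99$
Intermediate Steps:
$L{\left(N \right)} = -1$
$b = 870$ ($b = \left(-870\right) \left(-1\right) = 870$)
$p = \frac{1}{125} \approx 0.008$
$b - p = 870 - \frac{1}{125} = \frac{108749}{125}$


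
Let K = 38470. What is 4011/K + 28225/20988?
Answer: 584999309/403704180 ≈ 1.4491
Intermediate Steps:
4011/K + 28225/20988 = 4011/38470 + 28225/20988 = 584999309/403704180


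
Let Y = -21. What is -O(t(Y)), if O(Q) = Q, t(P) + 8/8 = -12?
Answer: 13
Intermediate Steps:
t(P) = -13 (t(P) = -1 - 12 = -13)
-O(t(Y)) = -1*(-13) = 13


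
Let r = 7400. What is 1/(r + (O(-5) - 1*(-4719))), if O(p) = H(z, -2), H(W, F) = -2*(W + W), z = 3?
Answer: 1/12107 ≈ 8.2597e-5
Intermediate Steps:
H(W, F) = -4*W
O(p) = -12 (O(p) = -4*3 = -12)
1/(r + (O(-5) - 1*(-4719))) = 1/(7400 + (-12 - 1*(-4719))) = 1/(7400 + (-12 + 4719)) = 1/(7400 + 4707) = 1/12107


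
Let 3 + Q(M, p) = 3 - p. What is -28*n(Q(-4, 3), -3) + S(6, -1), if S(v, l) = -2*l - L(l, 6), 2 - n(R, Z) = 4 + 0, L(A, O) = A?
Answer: 59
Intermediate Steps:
Q(M, p) = -p (Q(M, p) = -3 + (3 - p) = -p)
n(R, Z) = -2 (n(R, Z) = 2 - (4 + 0) = 2 - 1*4 = 2 - 4 = -2)
S(v, l) = -3*l (S(v, l) = -2*l - l = -3*l)
-28*n(Q(-4, 3), -3) + S(6, -1) = -28*(-2) - 3*(-1) = 56 + 3 = 59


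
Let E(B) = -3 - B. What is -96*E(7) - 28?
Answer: 932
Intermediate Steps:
-96*E(7) - 28 = -96*(-3 - 1*7) - 28 = -96*(-3 - 7) - 28 = -96*(-10) - 28 = 960 - 28 = 932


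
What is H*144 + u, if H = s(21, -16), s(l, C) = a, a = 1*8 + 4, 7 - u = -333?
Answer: 2068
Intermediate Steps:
u = 340 (u = 7 - 1*(-333) = 7 + 333 = 340)
a = 12 (a = 8 + 4 = 12)
s(l, C) = 12
H = 12
H*144 + u = 12*144 + 340 = 1728 + 340 = 2068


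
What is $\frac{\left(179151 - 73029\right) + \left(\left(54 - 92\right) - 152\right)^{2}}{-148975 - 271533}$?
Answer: $- \frac{71111}{210254} \approx -0.33821$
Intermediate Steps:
$\frac{\left(179151 - 73029\right) + \left(\left(54 - 92\right) - 152\right)^{2}}{-148975 - 271533} = \frac{\left(179151 - 73029\right) + \left(-38 - 152\right)^{2}}{-420508} = \left(106122 + \left(-190\right)^{2}\right) \left(- \frac{1}{420508}\right) = \left(106122 + 36100\right) \left(- \frac{1}{420508}\right) = 142222 \left(- \frac{1}{420508}\right) = - \frac{71111}{210254}$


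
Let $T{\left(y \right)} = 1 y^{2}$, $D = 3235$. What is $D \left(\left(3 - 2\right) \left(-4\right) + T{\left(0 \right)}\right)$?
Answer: $-12940$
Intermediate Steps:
$T{\left(y \right)} = y^{2}$
$D \left(\left(3 - 2\right) \left(-4\right) + T{\left(0 \right)}\right) = 3235 \left(\left(3 - 2\right) \left(-4\right) + 0^{2}\right) = 3235 \left(\left(3 - 2\right) \left(-4\right) + 0\right) = 3235 \left(1 \left(-4\right) + 0\right) = 3235 \left(-4 + 0\right) = 3235 \left(-4\right) = -12940$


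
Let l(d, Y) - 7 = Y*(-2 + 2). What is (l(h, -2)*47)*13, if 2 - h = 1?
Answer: 4277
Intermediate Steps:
h = 1 (h = 2 - 1*1 = 2 - 1 = 1)
l(d, Y) = 7 (l(d, Y) = 7 + Y*(-2 + 2) = 7 + Y*0 = 7 + 0 = 7)
(l(h, -2)*47)*13 = (7*47)*13 = 329*13 = 4277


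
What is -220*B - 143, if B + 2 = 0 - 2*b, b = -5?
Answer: -1903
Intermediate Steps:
B = 8 (B = -2 + (0 - 2*(-5)) = -2 + (0 + 10) = -2 + 10 = 8)
-220*B - 143 = -220*8 - 143 = -1760 - 143 = -1903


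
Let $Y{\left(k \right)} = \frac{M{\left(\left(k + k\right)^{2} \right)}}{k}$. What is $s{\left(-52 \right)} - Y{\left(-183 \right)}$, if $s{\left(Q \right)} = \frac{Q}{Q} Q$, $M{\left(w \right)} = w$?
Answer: $680$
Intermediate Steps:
$Y{\left(k \right)} = 4 k$ ($Y{\left(k \right)} = \frac{\left(k + k\right)^{2}}{k} = \frac{\left(2 k\right)^{2}}{k} = \frac{4 k^{2}}{k} = 4 k$)
$s{\left(Q \right)} = Q$ ($s{\left(Q \right)} = 1 Q = Q$)
$s{\left(-52 \right)} - Y{\left(-183 \right)} = -52 - 4 \left(-183\right) = -52 - -732 = -52 + 732 = 680$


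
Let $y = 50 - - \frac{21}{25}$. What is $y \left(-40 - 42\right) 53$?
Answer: $- \frac{5523766}{25} \approx -2.2095 \cdot 10^{5}$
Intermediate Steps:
$y = \frac{1271}{25}$ ($y = 50 - \left(-21\right) \frac{1}{25} = 50 - - \frac{21}{25} = 50 + \frac{21}{25} = \frac{1271}{25} \approx 50.84$)
$y \left(-40 - 42\right) 53 = \frac{1271 \left(-40 - 42\right)}{25} \cdot 53 = \frac{1271}{25} \left(-82\right) 53 = \left(- \frac{104222}{25}\right) 53 = - \frac{5523766}{25}$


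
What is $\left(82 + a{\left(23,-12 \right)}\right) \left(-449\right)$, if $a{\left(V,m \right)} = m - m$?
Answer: $-36818$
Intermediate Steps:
$a{\left(V,m \right)} = 0$
$\left(82 + a{\left(23,-12 \right)}\right) \left(-449\right) = \left(82 + 0\right) \left(-449\right) = 82 \left(-449\right) = -36818$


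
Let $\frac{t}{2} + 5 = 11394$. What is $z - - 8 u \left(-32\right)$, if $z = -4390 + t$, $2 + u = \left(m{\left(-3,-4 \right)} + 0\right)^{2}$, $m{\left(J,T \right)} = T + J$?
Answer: $6356$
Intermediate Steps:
$t = 22778$ ($t = -10 + 2 \cdot 11394 = -10 + 22788 = 22778$)
$m{\left(J,T \right)} = J + T$
$u = 47$ ($u = -2 + \left(\left(-3 - 4\right) + 0\right)^{2} = -2 + \left(-7 + 0\right)^{2} = -2 + \left(-7\right)^{2} = -2 + 49 = 47$)
$z = 18388$ ($z = -4390 + 22778 = 18388$)
$z - - 8 u \left(-32\right) = 18388 - \left(-8\right) 47 \left(-32\right) = 18388 - \left(-376\right) \left(-32\right) = 18388 - 12032 = 6356$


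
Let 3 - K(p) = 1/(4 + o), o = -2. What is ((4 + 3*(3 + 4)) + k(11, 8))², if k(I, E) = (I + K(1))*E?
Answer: 17689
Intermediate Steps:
K(p) = 5/2 (K(p) = 3 - 1/(4 - 2) = 3 - 1/2 = 3 - 1*½ = 3 - ½ = 5/2)
k(I, E) = E*(5/2 + I) (k(I, E) = (I + 5/2)*E = (5/2 + I)*E = E*(5/2 + I))
((4 + 3*(3 + 4)) + k(11, 8))² = ((4 + 3*(3 + 4)) + (½)*8*(5 + 2*11))² = ((4 + 3*7) + (½)*8*(5 + 22))² = ((4 + 21) + (½)*8*27)² = (25 + 108)² = 133² = 17689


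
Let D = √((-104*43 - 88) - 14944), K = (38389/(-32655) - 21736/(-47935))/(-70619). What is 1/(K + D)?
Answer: 4998174020636965837305/9533045066324214890225771848129 - 1955095378655488880061024900*I*√1219/9533045066324214890225771848129 ≈ 5.243e-10 - 0.0071604*I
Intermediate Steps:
K = 226077527/22108230247215 (K = (38389*(-1/32655) - 21736*(-1/47935))*(-1/70619) = (-38389/32655 + 21736/47935)*(-1/70619) = -226077527/313063485*(-1/70619) = 226077527/22108230247215 ≈ 1.0226e-5)
D = 4*I*√1219 (D = √((-4472 - 88) - 14944) = √(-4560 - 14944) = √(-19504) = 4*I*√1219 ≈ 139.66*I)
1/(K + D) = 1/(226077527/22108230247215 + 4*I*√1219)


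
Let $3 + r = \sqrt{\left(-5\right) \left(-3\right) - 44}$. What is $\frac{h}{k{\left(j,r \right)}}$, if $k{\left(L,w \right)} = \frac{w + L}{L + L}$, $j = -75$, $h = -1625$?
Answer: $- \frac{19012500}{6113} - \frac{243750 i \sqrt{29}}{6113} \approx -3110.2 - 214.73 i$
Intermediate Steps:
$r = -3 + i \sqrt{29}$ ($r = -3 + \sqrt{\left(-5\right) \left(-3\right) - 44} = -3 + \sqrt{15 - 44} = -3 + \sqrt{-29} = -3 + i \sqrt{29} \approx -3.0 + 5.3852 i$)
$k{\left(L,w \right)} = \frac{L + w}{2 L}$
$\frac{h}{k{\left(j,r \right)}} = - \frac{1625}{\frac{1}{2} \frac{1}{-75} \left(-75 - \left(3 - i \sqrt{29}\right)\right)} = - \frac{1625}{\frac{1}{2} \left(- \frac{1}{75}\right) \left(-78 + i \sqrt{29}\right)} = - \frac{1625}{\frac{13}{25} - \frac{i \sqrt{29}}{150}}$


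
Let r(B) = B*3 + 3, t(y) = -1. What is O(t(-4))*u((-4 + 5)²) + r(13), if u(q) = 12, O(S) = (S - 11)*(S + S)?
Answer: 330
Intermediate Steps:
O(S) = 2*S*(-11 + S) (O(S) = (-11 + S)*(2*S) = 2*S*(-11 + S))
r(B) = 3 + 3*B (r(B) = 3*B + 3 = 3 + 3*B)
O(t(-4))*u((-4 + 5)²) + r(13) = (2*(-1)*(-11 - 1))*12 + (3 + 3*13) = (2*(-1)*(-12))*12 + (3 + 39) = 24*12 + 42 = 288 + 42 = 330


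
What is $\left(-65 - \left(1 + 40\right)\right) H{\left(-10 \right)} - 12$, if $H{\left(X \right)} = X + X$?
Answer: $2108$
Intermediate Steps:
$H{\left(X \right)} = 2 X$
$\left(-65 - \left(1 + 40\right)\right) H{\left(-10 \right)} - 12 = \left(-65 - \left(1 + 40\right)\right) 2 \left(-10\right) - 12 = \left(-65 - 41\right) \left(-20\right) - 12 = \left(-106\right) \left(-20\right) - 12 = 2120 - 12 = 2108$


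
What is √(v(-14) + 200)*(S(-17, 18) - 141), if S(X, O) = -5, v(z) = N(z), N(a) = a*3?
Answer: -146*√158 ≈ -1835.2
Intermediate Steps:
N(a) = 3*a
v(z) = 3*z
√(v(-14) + 200)*(S(-17, 18) - 141) = √(3*(-14) + 200)*(-5 - 141) = √(-42 + 200)*(-146) = √158*(-146) = -146*√158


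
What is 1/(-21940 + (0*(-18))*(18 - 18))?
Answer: -1/21940 ≈ -4.5579e-5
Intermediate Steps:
1/(-21940 + (0*(-18))*(18 - 18)) = 1/(-21940 + 0*0) = 1/(-21940 + 0) = 1/(-21940) = -1/21940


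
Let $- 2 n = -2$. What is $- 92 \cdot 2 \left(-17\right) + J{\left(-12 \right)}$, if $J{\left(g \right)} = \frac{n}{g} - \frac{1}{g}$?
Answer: $3128$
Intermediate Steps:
$n = 1$ ($n = \left(- \frac{1}{2}\right) \left(-2\right) = 1$)
$J{\left(g \right)} = 0$ ($J{\left(g \right)} = 1 \frac{1}{g} - \frac{1}{g} = \frac{1}{g} - \frac{1}{g} = 0$)
$- 92 \cdot 2 \left(-17\right) + J{\left(-12 \right)} = - 92 \cdot 2 \left(-17\right) + 0 = \left(-92\right) \left(-34\right) + 0 = 3128 + 0 = 3128$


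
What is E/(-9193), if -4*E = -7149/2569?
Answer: -7149/94467268 ≈ -7.5677e-5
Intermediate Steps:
E = 7149/10276 (E = -(-7149)/(4*2569) = -¼*(-7149/2569) = 7149/10276 ≈ 0.69570)
E/(-9193) = (7149/10276)/(-9193) = (7149/10276)*(-1/9193) = -7149/94467268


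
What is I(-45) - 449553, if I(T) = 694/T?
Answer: -20230579/45 ≈ -4.4957e+5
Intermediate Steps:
I(-45) - 449553 = 694/(-45) - 449553 = 694*(-1/45) - 449553 = -694/45 - 449553 = -20230579/45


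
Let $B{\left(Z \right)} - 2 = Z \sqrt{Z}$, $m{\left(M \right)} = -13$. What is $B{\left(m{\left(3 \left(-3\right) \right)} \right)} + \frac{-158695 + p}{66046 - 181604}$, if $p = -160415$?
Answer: $\frac{275113}{57779} - 13 i \sqrt{13} \approx 4.7615 - 46.872 i$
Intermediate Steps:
$B{\left(Z \right)} = 2 + Z^{\frac{3}{2}}$ ($B{\left(Z \right)} = 2 + Z \sqrt{Z} = 2 + Z^{\frac{3}{2}}$)
$B{\left(m{\left(3 \left(-3\right) \right)} \right)} + \frac{-158695 + p}{66046 - 181604} = \left(2 + \left(-13\right)^{\frac{3}{2}}\right) + \frac{-158695 - 160415}{66046 - 181604} = \left(2 - 13 i \sqrt{13}\right) - \frac{319110}{-115558} = \left(2 - 13 i \sqrt{13}\right) - - \frac{159555}{57779} = \left(2 - 13 i \sqrt{13}\right) + \frac{159555}{57779} = \frac{275113}{57779} - 13 i \sqrt{13}$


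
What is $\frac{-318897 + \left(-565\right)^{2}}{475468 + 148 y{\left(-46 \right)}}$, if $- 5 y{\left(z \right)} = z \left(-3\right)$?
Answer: $\frac{410}{589229} \approx 0.00069582$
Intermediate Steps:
$y{\left(z \right)} = \frac{3 z}{5}$ ($y{\left(z \right)} = - \frac{z \left(-3\right)}{5} = - \frac{\left(-3\right) z}{5} = \frac{3 z}{5}$)
$\frac{-318897 + \left(-565\right)^{2}}{475468 + 148 y{\left(-46 \right)}} = \frac{-318897 + \left(-565\right)^{2}}{475468 + 148 \cdot \frac{3}{5} \left(-46\right)} = \frac{-318897 + 319225}{475468 + 148 \left(- \frac{138}{5}\right)} = \frac{328}{475468 - \frac{20424}{5}} = \frac{328}{\frac{2356916}{5}} = 328 \cdot \frac{5}{2356916} = \frac{410}{589229}$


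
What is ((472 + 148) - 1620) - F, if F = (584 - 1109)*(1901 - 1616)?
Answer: 148625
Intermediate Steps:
F = -149625 (F = -525*285 = -149625)
((472 + 148) - 1620) - F = ((472 + 148) - 1620) - 1*(-149625) = (620 - 1620) + 149625 = -1000 + 149625 = 148625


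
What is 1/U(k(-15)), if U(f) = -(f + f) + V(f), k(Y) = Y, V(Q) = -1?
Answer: 1/29 ≈ 0.034483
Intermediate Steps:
U(f) = -1 - 2*f (U(f) = -(f + f) - 1 = -2*f - 1 = -1 - 2*f)
1/U(k(-15)) = 1/(-1 - 2*(-15)) = 1/(-1 + 30) = 1/29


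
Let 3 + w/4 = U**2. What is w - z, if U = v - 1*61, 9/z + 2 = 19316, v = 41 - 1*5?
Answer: 5339247/2146 ≈ 2488.0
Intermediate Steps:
v = 36 (v = 41 - 5 = 36)
z = 1/2146 (z = 9/(-2 + 19316) = 9/19314 = 9*(1/19314) = 1/2146 ≈ 0.00046598)
U = -25 (U = 36 - 1*61 = 36 - 61 = -25)
w = 2488 (w = -12 + 4*(-25)**2 = -12 + 4*625 = -12 + 2500 = 2488)
w - z = 2488 - 1*1/2146 = 2488 - 1/2146 = 5339247/2146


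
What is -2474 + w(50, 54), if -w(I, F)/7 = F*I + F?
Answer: -21752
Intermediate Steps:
w(I, F) = -7*F - 7*F*I (w(I, F) = -7*(F*I + F) = -7*(F + F*I) = -7*F - 7*F*I)
-2474 + w(50, 54) = -2474 - 7*54*(1 + 50) = -2474 - 7*54*51 = -2474 - 19278 = -21752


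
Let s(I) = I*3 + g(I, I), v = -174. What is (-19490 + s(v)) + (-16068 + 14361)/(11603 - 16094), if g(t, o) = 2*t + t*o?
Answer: 14844821/1497 ≈ 9916.4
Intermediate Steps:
g(t, o) = 2*t + o*t
s(I) = 3*I + I*(2 + I) (s(I) = I*3 + I*(2 + I) = 3*I + I*(2 + I))
(-19490 + s(v)) + (-16068 + 14361)/(11603 - 16094) = (-19490 - 174*(5 - 174)) + (-16068 + 14361)/(11603 - 16094) = (-19490 - 174*(-169)) - 1707/(-4491) = (-19490 + 29406) - 1707*(-1/4491) = 9916 + 569/1497 = 14844821/1497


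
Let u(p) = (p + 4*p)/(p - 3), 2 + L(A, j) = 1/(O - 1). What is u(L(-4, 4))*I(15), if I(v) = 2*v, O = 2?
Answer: 75/2 ≈ 37.500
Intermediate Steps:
L(A, j) = -1 (L(A, j) = -2 + 1/(2 - 1) = -2 + 1/1 = -2 + 1 = -1)
u(p) = 5*p/(-3 + p) (u(p) = (5*p)/(-3 + p) = 5*p/(-3 + p))
u(L(-4, 4))*I(15) = (5*(-1)/(-3 - 1))*(2*15) = (5*(-1)/(-4))*30 = (5*(-1)*(-1/4))*30 = (5/4)*30 = 75/2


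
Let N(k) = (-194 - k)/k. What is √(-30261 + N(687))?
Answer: 2*I*√3570714789/687 ≈ 173.96*I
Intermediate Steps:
N(k) = (-194 - k)/k
√(-30261 + N(687)) = √(-30261 + (-194 - 1*687)/687) = √(-30261 + (-194 - 687)/687) = √(-30261 + (1/687)*(-881)) = √(-30261 - 881/687) = √(-20790188/687) = 2*I*√3570714789/687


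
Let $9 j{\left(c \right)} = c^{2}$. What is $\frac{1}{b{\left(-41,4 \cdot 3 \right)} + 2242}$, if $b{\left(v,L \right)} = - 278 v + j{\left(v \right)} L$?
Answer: $\frac{3}{47644} \approx 6.2967 \cdot 10^{-5}$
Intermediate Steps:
$j{\left(c \right)} = \frac{c^{2}}{9}$
$b{\left(v,L \right)} = - 278 v + \frac{L v^{2}}{9}$ ($b{\left(v,L \right)} = - 278 v + \frac{v^{2}}{9} L = - 278 v + \frac{L v^{2}}{9}$)
$\frac{1}{b{\left(-41,4 \cdot 3 \right)} + 2242} = \frac{1}{\frac{1}{9} \left(-41\right) \left(-2502 + 4 \cdot 3 \left(-41\right)\right) + 2242} = \frac{1}{\frac{1}{9} \left(-41\right) \left(-2502 + 12 \left(-41\right)\right) + 2242} = \frac{1}{\frac{1}{9} \left(-41\right) \left(-2502 - 492\right) + 2242} = \frac{1}{\frac{1}{9} \left(-41\right) \left(-2994\right) + 2242} = \frac{1}{\frac{40918}{3} + 2242} = \frac{1}{\frac{47644}{3}} = \frac{3}{47644}$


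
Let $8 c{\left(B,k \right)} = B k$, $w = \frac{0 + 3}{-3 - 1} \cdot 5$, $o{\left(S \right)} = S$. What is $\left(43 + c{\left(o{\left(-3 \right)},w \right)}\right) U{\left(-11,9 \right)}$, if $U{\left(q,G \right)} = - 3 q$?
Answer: $\frac{46893}{32} \approx 1465.4$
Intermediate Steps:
$w = - \frac{15}{4}$ ($w = \frac{3}{-4} \cdot 5 = 3 \left(- \frac{1}{4}\right) 5 = \left(- \frac{3}{4}\right) 5 = - \frac{15}{4} \approx -3.75$)
$c{\left(B,k \right)} = \frac{B k}{8}$
$\left(43 + c{\left(o{\left(-3 \right)},w \right)}\right) U{\left(-11,9 \right)} = \left(43 + \frac{1}{8} \left(-3\right) \left(- \frac{15}{4}\right)\right) \left(\left(-3\right) \left(-11\right)\right) = \left(43 + \frac{45}{32}\right) 33 = \frac{1421}{32} \cdot 33 = \frac{46893}{32}$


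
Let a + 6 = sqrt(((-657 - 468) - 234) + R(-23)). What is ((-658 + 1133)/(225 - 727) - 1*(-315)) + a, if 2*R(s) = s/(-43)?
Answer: 154643/502 + I*sqrt(10049186)/86 ≈ 308.05 + 36.861*I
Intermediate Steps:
R(s) = -s/86 (R(s) = (s/(-43))/2 = (s*(-1/43))/2 = (-s/43)/2 = -s/86)
a = -6 + I*sqrt(10049186)/86 (a = -6 + sqrt(((-657 - 468) - 234) - 1/86*(-23)) = -6 + sqrt((-1125 - 234) + 23/86) = -6 + sqrt(-1359 + 23/86) = -6 + sqrt(-116851/86) = -6 + I*sqrt(10049186)/86 ≈ -6.0 + 36.861*I)
((-658 + 1133)/(225 - 727) - 1*(-315)) + a = ((-658 + 1133)/(225 - 727) - 1*(-315)) + (-6 + I*sqrt(10049186)/86) = (475/(-502) + 315) + (-6 + I*sqrt(10049186)/86) = (475*(-1/502) + 315) + (-6 + I*sqrt(10049186)/86) = (-475/502 + 315) + (-6 + I*sqrt(10049186)/86) = 157655/502 + (-6 + I*sqrt(10049186)/86) = 154643/502 + I*sqrt(10049186)/86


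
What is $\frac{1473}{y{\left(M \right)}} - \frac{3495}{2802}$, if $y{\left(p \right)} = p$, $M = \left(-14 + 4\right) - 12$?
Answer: $- \frac{350353}{5137} \approx -68.202$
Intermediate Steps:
$M = -22$ ($M = -10 - 12 = -22$)
$\frac{1473}{y{\left(M \right)}} - \frac{3495}{2802} = \frac{1473}{-22} - \frac{3495}{2802} = 1473 \left(- \frac{1}{22}\right) - \frac{1165}{934} = - \frac{1473}{22} - \frac{1165}{934} = - \frac{350353}{5137}$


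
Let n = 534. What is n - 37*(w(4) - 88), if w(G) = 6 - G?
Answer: 3716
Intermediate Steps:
n - 37*(w(4) - 88) = 534 - 37*((6 - 1*4) - 88) = 534 - 37*((6 - 4) - 88) = 534 - 37*(2 - 88) = 534 - 37*(-86) = 534 + 3182 = 3716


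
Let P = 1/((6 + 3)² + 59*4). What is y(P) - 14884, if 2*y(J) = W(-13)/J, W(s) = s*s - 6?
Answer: 21903/2 ≈ 10952.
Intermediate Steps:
W(s) = -6 + s² (W(s) = s² - 6 = -6 + s²)
P = 1/317 (P = 1/(9² + 236) = 1/(81 + 236) = 1/317 ≈ 0.0031546)
y(J) = 163/(2*J) (y(J) = ((-6 + (-13)²)/J)/2 = ((-6 + 169)/J)/2 = (163/J)/2 = 163/(2*J))
y(P) - 14884 = 163/(2*(1/317)) - 14884 = (163/2)*317 - 14884 = 51671/2 - 14884 = 21903/2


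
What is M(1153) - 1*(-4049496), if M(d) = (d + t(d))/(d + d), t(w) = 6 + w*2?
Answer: 9338141241/2306 ≈ 4.0495e+6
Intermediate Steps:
t(w) = 6 + 2*w
M(d) = (6 + 3*d)/(2*d) (M(d) = (d + (6 + 2*d))/(d + d) = (6 + 3*d)/((2*d)) = (6 + 3*d)*(1/(2*d)) = (6 + 3*d)/(2*d))
M(1153) - 1*(-4049496) = (3/2 + 3/1153) - 1*(-4049496) = (3/2 + 3*(1/1153)) + 4049496 = (3/2 + 3/1153) + 4049496 = 3465/2306 + 4049496 = 9338141241/2306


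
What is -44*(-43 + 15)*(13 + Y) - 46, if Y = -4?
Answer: 11042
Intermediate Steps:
-44*(-43 + 15)*(13 + Y) - 46 = -44*(-43 + 15)*(13 - 4) - 46 = -(-1232)*9 - 46 = -44*(-252) - 46 = 11088 - 46 = 11042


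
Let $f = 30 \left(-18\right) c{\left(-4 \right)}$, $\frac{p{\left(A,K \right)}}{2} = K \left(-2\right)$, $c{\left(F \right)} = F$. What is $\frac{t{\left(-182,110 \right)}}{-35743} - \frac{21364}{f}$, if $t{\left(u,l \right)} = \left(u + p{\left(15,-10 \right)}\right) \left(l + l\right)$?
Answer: $- \frac{174033763}{19301220} \approx -9.0167$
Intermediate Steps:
$p{\left(A,K \right)} = - 4 K$ ($p{\left(A,K \right)} = 2 K \left(-2\right) = 2 \left(- 2 K\right) = - 4 K$)
$t{\left(u,l \right)} = 2 l \left(40 + u\right)$ ($t{\left(u,l \right)} = \left(u - -40\right) \left(l + l\right) = \left(u + 40\right) 2 l = \left(40 + u\right) 2 l = 2 l \left(40 + u\right)$)
$f = 2160$ ($f = 30 \left(-18\right) \left(-4\right) = \left(-540\right) \left(-4\right) = 2160$)
$\frac{t{\left(-182,110 \right)}}{-35743} - \frac{21364}{f} = \frac{2 \cdot 110 \left(40 - 182\right)}{-35743} - \frac{21364}{2160} = 2 \cdot 110 \left(-142\right) \left(- \frac{1}{35743}\right) - \frac{5341}{540} = \left(-31240\right) \left(- \frac{1}{35743}\right) - \frac{5341}{540} = \frac{31240}{35743} - \frac{5341}{540} = - \frac{174033763}{19301220}$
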